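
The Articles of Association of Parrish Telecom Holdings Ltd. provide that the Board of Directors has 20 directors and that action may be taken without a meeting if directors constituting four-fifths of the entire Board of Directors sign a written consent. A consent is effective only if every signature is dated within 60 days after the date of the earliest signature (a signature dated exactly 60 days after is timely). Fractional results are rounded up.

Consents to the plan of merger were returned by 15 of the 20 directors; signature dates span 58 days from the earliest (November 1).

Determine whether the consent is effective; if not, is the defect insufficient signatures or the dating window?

Signatures required: four-fifths of 20 — 4/5 of 20 = 16, so 16 needed; 15 signed. Insufficient.
Dating window: the latest signature is 58 days after the earliest; the limit is 60 days. Within the window.

Not effective — insufficient signatures.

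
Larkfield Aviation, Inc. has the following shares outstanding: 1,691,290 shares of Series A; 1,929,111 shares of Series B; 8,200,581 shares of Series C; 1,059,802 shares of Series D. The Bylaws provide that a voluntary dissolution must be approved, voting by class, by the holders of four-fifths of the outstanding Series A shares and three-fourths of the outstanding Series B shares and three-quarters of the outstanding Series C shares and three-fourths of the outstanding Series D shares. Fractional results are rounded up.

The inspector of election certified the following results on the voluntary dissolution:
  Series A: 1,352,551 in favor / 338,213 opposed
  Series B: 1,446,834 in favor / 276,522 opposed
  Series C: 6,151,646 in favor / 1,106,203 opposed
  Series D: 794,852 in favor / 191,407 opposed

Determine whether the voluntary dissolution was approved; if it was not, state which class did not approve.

Series A: 4/5 of 1691290 = 1353032; 1,353,032 required, 1,352,551 in favor — not approved.
Series B: 3/4 of 1929111 = 1446833.25, rounded up to 1446834; 1,446,834 required, 1,446,834 in favor — approved.
Series C: 3/4 of 8200581 = 6150435.75, rounded up to 6150436; 6,150,436 required, 6,151,646 in favor — approved.
Series D: 3/4 of 1059802 = 794851.50, rounded up to 794852; 794,852 required, 794,852 in favor — approved.

Not approved — the Series A shares did not give the required vote.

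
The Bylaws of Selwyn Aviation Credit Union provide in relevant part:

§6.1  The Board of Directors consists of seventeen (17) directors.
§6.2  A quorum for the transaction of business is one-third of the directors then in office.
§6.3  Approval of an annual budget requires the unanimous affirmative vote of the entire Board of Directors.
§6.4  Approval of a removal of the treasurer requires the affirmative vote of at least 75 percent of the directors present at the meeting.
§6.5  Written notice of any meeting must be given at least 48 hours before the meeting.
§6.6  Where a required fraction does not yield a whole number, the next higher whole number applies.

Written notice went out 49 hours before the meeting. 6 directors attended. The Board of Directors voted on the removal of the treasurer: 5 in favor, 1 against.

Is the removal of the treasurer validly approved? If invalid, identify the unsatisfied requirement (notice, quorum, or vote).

Notice: 49 hours given; 48 required (49 ≥ 48). Satisfied.
Quorum: 6 present; quorum is 6. Satisfied.
Vote: the removal of the treasurer requires three-fourths of the directors present (6). 3/4 of 6 = 4.50, rounded up to 5, so 5 affirmative votes are needed; 5 voted in favor. Satisfied.

Valid — all requirements satisfied.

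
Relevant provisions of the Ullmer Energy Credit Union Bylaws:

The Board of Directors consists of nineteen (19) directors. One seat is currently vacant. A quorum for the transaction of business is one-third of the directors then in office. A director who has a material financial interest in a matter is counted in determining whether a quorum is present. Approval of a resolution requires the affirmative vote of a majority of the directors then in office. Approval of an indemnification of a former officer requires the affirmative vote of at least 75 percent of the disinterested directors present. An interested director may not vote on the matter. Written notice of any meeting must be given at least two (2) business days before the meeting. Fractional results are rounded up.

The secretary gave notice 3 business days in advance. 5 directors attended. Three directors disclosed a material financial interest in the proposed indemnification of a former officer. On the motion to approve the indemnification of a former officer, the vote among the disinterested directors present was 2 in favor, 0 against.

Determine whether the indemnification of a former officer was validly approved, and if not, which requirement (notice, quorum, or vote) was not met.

Invalid — quorum requirement not satisfied.

Notice: 3 business days given; 2 required (3 ≥ 2). Satisfied.
Quorum: 5 present (interested directors count toward quorum); quorum is 6. Not satisfied.
Vote: the indemnification of a former officer requires three-fourths of the disinterested directors present (5 − 3 = 2). 3/4 of 2 = 1.50, rounded up to 2, so 2 affirmative votes are needed; 2 voted in favor. Satisfied. (Moot — without a quorum no business can be validly transacted.)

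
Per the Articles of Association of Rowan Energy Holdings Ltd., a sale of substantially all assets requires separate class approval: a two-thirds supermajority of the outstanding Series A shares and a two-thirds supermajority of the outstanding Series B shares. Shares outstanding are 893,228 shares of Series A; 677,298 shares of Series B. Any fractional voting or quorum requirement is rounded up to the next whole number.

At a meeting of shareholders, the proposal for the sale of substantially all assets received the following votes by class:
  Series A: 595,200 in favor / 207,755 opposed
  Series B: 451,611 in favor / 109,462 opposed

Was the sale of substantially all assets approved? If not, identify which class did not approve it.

Series A: 2/3 of 893228 = 595485.33, rounded up to 595486; 595,486 required, 595,200 in favor — not approved.
Series B: 2/3 of 677298 = 451532; 451,532 required, 451,611 in favor — approved.

Not approved — the Series A shares did not give the required vote.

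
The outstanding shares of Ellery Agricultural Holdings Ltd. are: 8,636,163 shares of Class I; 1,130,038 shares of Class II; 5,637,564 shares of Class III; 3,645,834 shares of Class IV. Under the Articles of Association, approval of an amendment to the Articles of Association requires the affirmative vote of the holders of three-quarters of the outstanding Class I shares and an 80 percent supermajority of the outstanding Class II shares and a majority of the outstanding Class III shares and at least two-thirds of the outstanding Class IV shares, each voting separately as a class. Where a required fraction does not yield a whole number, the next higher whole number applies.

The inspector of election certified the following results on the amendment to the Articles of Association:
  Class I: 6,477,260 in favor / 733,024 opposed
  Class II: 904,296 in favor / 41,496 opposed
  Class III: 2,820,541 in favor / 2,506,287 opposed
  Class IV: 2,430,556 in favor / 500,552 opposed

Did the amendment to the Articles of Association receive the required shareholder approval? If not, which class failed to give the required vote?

Class I: 3/4 of 8636163 = 6477122.25, rounded up to 6477123; 6,477,123 required, 6,477,260 in favor — approved.
Class II: 4/5 of 1130038 = 904030.40, rounded up to 904031; 904,031 required, 904,296 in favor — approved.
Class III: a majority of 5637564 is 2818783; 2,818,783 required, 2,820,541 in favor — approved.
Class IV: 2/3 of 3645834 = 2430556; 2,430,556 required, 2,430,556 in favor — approved.

Approved — every class gave the required vote.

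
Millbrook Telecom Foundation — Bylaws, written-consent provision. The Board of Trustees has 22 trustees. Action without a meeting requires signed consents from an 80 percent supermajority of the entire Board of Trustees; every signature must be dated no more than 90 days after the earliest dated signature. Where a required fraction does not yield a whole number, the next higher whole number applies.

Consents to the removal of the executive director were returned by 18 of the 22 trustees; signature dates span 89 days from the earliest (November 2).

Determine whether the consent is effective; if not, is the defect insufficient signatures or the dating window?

Effective — both the signature and dating-window requirements are satisfied.

Signatures required: an 80 percent supermajority of 22 — 4/5 of 22 = 17.60, rounded up to 18, so 18 needed; 18 signed. Sufficient.
Dating window: the latest signature is 89 days after the earliest; the limit is 90 days. Within the window.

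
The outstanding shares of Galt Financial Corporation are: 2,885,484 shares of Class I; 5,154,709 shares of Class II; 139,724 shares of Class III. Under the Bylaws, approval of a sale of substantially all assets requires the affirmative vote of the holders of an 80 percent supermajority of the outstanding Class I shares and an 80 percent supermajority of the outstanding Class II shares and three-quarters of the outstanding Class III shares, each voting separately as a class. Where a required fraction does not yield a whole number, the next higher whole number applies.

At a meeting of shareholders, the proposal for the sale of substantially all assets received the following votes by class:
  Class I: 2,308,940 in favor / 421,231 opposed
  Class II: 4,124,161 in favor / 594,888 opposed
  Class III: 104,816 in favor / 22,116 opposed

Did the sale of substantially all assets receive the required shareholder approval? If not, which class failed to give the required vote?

Approved — every class gave the required vote.

Class I: 4/5 of 2885484 = 2308387.20, rounded up to 2308388; 2,308,388 required, 2,308,940 in favor — approved.
Class II: 4/5 of 5154709 = 4123767.20, rounded up to 4123768; 4,123,768 required, 4,124,161 in favor — approved.
Class III: 3/4 of 139724 = 104793; 104,793 required, 104,816 in favor — approved.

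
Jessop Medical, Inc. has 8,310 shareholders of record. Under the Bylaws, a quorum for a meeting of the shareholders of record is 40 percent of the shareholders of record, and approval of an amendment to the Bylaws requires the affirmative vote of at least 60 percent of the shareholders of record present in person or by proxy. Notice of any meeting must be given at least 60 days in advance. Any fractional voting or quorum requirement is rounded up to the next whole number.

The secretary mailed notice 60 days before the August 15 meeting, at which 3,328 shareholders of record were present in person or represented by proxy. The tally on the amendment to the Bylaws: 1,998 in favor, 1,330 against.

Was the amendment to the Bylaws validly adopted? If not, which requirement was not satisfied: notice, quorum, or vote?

Valid — all requirements satisfied.

Notice: 60 days given; 60 required. Satisfied.
Quorum: 40% of 8,310 = 3,324; 3,328 present. Satisfied.
Vote: requires three-fifths of those present (3,328); 3/5 of 3328 = 1996.80, rounded up to 1997, so 1,997 needed; 1,998 in favor. Satisfied.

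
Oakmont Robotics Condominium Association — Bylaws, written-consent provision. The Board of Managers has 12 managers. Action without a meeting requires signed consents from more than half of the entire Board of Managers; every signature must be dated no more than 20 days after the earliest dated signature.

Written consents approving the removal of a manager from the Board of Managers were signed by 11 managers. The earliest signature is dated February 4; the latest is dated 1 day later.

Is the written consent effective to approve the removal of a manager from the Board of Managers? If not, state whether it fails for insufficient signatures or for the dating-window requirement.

Effective — both the signature and dating-window requirements are satisfied.

Signatures required: more than half of 12 — a majority of 12 is 7, so 7 needed; 11 signed. Sufficient.
Dating window: the latest signature is 1 day after the earliest; the limit is 20 days. Within the window.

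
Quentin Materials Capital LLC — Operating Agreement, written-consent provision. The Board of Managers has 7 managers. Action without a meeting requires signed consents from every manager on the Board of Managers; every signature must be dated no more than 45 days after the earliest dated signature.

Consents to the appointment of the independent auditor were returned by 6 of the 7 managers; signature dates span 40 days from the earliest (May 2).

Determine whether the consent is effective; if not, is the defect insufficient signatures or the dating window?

Signatures required: the unanimous vote of 7 — unanimous means all 7, so 7 needed; 6 signed. Insufficient.
Dating window: the latest signature is 40 days after the earliest; the limit is 45 days. Within the window.

Not effective — insufficient signatures.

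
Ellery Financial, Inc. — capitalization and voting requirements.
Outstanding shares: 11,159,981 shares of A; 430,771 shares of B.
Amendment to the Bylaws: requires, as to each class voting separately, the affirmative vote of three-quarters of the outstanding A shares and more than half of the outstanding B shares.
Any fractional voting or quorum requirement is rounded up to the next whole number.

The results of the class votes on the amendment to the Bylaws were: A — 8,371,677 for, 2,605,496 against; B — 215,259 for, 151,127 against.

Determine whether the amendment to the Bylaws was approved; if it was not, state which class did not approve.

Not approved — the B shares did not give the required vote.

A: 3/4 of 11159981 = 8369985.75, rounded up to 8369986; 8,369,986 required, 8,371,677 in favor — approved.
B: a majority of 430771 is 215386; 215,386 required, 215,259 in favor — not approved.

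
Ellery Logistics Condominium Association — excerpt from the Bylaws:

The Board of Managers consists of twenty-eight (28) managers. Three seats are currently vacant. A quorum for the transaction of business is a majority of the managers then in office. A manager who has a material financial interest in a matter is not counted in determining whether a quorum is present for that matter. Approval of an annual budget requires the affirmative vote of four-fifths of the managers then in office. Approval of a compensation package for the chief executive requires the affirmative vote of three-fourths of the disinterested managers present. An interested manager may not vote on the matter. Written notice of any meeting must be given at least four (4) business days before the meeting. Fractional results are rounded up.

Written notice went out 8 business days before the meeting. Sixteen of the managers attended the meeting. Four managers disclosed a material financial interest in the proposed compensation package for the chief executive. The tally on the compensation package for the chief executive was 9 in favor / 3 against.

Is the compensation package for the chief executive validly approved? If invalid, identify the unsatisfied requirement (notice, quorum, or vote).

Invalid — quorum requirement not satisfied.

Notice: 8 business days given; 4 required (8 ≥ 4). Satisfied.
Quorum: 16 present, but the 4 interested managers do not count, leaving 12. Quorum is 13. Not satisfied.
Vote: the compensation package for the chief executive requires three-fourths of the disinterested managers present (16 − 4 = 12). 3/4 of 12 = 9, so 9 affirmative votes are needed; 9 voted in favor. Satisfied. (Moot — without a quorum no business can be validly transacted.)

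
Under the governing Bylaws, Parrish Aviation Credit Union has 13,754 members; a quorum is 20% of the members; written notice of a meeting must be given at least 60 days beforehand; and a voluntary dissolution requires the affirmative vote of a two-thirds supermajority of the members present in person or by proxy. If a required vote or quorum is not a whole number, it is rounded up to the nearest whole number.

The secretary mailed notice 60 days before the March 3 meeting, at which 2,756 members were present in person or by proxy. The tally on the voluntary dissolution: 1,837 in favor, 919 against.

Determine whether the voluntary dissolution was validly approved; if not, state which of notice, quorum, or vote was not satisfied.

Invalid — vote requirement not satisfied.

Notice: 60 days given; 60 required. Satisfied.
Quorum: 20% of 13,754 = 2,750.80, rounded up to 2,751; 2,756 present. Satisfied.
Vote: requires two-thirds of those present (2,756); 2/3 of 2756 = 1837.33, rounded up to 1838, so 1,838 needed; 1,837 in favor. Not satisfied.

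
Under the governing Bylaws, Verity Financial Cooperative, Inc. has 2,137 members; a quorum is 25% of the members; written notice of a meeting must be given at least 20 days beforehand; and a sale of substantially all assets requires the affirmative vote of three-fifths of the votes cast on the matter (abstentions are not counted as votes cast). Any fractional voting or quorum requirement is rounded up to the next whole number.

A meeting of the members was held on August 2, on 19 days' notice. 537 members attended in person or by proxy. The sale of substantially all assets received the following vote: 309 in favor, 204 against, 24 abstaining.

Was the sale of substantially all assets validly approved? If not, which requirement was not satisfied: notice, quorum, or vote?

Invalid — notice requirement not satisfied.

Notice: 19 days given; 20 required. Not satisfied.
Quorum: 25% of 2,137 = 534.25, rounded up to 535; 537 present. Satisfied.
Vote: requires three-fifths of the votes cast (537 − 24 abstaining = 513); 3/5 of 513 = 307.80, rounded up to 308, so 308 needed; 309 in favor. Satisfied.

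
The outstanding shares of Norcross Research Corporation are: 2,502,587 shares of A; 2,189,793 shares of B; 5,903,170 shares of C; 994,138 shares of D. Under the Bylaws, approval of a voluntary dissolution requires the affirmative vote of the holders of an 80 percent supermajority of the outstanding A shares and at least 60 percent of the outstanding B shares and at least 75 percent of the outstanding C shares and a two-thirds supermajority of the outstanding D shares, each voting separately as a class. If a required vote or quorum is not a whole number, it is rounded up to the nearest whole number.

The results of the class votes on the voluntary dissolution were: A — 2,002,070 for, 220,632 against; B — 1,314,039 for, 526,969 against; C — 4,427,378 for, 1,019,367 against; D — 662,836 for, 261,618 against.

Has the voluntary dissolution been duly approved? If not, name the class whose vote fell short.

Approved — every class gave the required vote.

A: 4/5 of 2502587 = 2002069.60, rounded up to 2002070; 2,002,070 required, 2,002,070 in favor — approved.
B: 3/5 of 2189793 = 1313875.80, rounded up to 1313876; 1,313,876 required, 1,314,039 in favor — approved.
C: 3/4 of 5903170 = 4427377.50, rounded up to 4427378; 4,427,378 required, 4,427,378 in favor — approved.
D: 2/3 of 994138 = 662758.67, rounded up to 662759; 662,759 required, 662,836 in favor — approved.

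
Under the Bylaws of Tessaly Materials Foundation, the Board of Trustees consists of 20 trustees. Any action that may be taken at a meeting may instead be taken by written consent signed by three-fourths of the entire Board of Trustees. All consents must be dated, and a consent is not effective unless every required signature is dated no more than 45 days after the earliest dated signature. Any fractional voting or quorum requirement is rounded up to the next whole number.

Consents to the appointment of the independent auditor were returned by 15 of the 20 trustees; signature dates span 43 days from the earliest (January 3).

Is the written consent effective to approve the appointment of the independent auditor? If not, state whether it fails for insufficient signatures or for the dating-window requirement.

Signatures required: three-fourths of 20 — 3/4 of 20 = 15, so 15 needed; 15 signed. Sufficient.
Dating window: the latest signature is 43 days after the earliest; the limit is 45 days. Within the window.

Effective — both the signature and dating-window requirements are satisfied.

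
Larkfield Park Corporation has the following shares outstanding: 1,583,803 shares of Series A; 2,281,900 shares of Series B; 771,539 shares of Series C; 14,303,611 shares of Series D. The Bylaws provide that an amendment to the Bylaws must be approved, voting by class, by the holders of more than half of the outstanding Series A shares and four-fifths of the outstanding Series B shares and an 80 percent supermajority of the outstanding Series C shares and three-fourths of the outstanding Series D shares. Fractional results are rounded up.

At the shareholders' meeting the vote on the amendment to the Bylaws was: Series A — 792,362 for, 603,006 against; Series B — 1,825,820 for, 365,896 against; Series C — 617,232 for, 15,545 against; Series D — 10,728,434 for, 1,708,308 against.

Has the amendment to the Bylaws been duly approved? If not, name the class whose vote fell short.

Series A: a majority of 1583803 is 791902; 791,902 required, 792,362 in favor — approved.
Series B: 4/5 of 2281900 = 1825520; 1,825,520 required, 1,825,820 in favor — approved.
Series C: 4/5 of 771539 = 617231.20, rounded up to 617232; 617,232 required, 617,232 in favor — approved.
Series D: 3/4 of 14303611 = 10727708.25, rounded up to 10727709; 10,727,709 required, 10,728,434 in favor — approved.

Approved — every class gave the required vote.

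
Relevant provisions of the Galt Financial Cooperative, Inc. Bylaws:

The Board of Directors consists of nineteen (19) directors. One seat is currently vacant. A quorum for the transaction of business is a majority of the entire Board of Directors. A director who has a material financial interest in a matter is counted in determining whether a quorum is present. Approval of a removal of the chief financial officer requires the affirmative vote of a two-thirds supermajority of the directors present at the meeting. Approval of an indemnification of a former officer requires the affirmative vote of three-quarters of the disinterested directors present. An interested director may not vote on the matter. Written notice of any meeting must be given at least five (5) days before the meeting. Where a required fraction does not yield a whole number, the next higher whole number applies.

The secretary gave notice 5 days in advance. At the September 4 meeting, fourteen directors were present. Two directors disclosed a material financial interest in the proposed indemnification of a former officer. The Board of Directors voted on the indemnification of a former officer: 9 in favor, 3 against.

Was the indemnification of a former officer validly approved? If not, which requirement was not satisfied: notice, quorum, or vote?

Valid — all requirements satisfied.

Notice: 5 days given; 5 required (5 ≥ 5). Satisfied.
Quorum: 14 present (interested directors count toward quorum); quorum is 10. Satisfied.
Vote: the indemnification of a former officer requires three-fourths of the disinterested directors present (14 − 2 = 12). 3/4 of 12 = 9, so 9 affirmative votes are needed; 9 voted in favor. Satisfied.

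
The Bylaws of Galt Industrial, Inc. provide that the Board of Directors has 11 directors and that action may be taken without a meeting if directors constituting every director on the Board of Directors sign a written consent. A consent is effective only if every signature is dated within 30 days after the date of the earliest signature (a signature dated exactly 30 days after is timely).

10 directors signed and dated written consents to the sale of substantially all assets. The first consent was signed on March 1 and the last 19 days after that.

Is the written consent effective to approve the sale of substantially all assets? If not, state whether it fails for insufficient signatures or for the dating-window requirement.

Signatures required: every one of 11 — unanimous means all 11, so 11 needed; 10 signed. Insufficient.
Dating window: the latest signature is 19 days after the earliest; the limit is 30 days. Within the window.

Not effective — insufficient signatures.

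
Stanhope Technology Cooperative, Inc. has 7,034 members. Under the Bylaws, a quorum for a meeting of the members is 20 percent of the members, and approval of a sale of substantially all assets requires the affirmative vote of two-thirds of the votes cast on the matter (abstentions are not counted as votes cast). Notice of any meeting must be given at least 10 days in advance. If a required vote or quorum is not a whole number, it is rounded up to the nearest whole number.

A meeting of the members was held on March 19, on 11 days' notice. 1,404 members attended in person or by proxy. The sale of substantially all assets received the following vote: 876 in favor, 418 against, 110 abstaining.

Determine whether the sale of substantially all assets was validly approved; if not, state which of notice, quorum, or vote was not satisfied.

Invalid — quorum requirement not satisfied.

Notice: 11 days given; 10 required. Satisfied.
Quorum: 20% of 7,034 = 1,406.80, rounded up to 1,407; 1,404 present. Not satisfied.
Vote: requires two-thirds of the votes cast (1,404 − 110 abstaining = 1,294); 2/3 of 1294 = 862.67, rounded up to 863, so 863 needed; 876 in favor. Satisfied.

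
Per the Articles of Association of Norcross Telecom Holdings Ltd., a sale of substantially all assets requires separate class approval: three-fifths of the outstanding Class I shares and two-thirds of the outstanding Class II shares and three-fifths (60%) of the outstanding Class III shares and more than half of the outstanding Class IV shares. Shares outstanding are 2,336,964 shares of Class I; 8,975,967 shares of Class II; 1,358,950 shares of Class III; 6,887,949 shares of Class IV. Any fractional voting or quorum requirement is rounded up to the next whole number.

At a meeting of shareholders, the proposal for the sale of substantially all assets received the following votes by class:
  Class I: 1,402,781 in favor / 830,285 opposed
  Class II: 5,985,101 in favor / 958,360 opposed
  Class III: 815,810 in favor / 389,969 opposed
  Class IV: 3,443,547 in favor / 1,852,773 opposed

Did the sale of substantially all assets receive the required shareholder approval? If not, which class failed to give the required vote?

Class I: 3/5 of 2336964 = 1402178.40, rounded up to 1402179; 1,402,179 required, 1,402,781 in favor — approved.
Class II: 2/3 of 8975967 = 5983978; 5,983,978 required, 5,985,101 in favor — approved.
Class III: 3/5 of 1358950 = 815370; 815,370 required, 815,810 in favor — approved.
Class IV: a majority of 6887949 is 3443975; 3,443,975 required, 3,443,547 in favor — not approved.

Not approved — the Class IV shares did not give the required vote.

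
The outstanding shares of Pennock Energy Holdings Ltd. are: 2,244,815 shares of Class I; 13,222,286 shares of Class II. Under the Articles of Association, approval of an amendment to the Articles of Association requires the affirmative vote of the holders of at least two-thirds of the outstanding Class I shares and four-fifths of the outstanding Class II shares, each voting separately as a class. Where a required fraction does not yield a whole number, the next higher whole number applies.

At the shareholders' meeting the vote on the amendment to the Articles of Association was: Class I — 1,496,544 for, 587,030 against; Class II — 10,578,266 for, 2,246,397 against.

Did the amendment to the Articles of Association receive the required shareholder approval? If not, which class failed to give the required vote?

Class I: 2/3 of 2244815 = 1496543.33, rounded up to 1496544; 1,496,544 required, 1,496,544 in favor — approved.
Class II: 4/5 of 13222286 = 10577828.80, rounded up to 10577829; 10,577,829 required, 10,578,266 in favor — approved.

Approved — every class gave the required vote.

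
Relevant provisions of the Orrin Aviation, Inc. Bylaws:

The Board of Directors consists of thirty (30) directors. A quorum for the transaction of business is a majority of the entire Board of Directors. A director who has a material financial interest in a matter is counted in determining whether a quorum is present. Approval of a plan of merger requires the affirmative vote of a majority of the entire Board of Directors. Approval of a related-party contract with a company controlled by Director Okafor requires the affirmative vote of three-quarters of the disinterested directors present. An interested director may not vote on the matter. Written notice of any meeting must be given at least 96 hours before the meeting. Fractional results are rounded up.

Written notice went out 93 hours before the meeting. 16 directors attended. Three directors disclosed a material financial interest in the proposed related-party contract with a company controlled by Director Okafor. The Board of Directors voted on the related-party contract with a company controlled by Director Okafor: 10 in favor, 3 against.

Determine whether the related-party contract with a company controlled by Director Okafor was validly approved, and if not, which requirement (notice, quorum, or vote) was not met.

Invalid — notice requirement not satisfied.

Notice: 93 hours given; 96 required (93 < 96). Not satisfied.
Quorum: 16 present (interested directors count toward quorum); quorum is 16. Satisfied.
Vote: the related-party contract with a company controlled by Director Okafor requires three-fourths of the disinterested directors present (16 − 3 = 13). 3/4 of 13 = 9.75, rounded up to 10, so 10 affirmative votes are needed; 10 voted in favor. Satisfied.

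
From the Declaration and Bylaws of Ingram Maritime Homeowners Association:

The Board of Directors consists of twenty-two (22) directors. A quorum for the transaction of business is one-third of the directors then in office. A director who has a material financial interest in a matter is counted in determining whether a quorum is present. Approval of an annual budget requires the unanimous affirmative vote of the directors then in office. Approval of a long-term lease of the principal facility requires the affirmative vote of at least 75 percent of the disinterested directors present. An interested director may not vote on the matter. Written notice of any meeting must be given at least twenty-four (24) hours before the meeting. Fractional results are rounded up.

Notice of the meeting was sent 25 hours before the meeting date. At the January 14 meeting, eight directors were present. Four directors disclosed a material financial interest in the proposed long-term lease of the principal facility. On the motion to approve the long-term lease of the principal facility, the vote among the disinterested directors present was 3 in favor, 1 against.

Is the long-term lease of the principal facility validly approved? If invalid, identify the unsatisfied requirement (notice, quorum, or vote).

Notice: 25 hours given; 24 required (25 ≥ 24). Satisfied.
Quorum: 8 present (interested directors count toward quorum); quorum is 8. Satisfied.
Vote: the long-term lease of the principal facility requires three-fourths of the disinterested directors present (8 − 4 = 4). 3/4 of 4 = 3, so 3 affirmative votes are needed; 3 voted in favor. Satisfied.

Valid — all requirements satisfied.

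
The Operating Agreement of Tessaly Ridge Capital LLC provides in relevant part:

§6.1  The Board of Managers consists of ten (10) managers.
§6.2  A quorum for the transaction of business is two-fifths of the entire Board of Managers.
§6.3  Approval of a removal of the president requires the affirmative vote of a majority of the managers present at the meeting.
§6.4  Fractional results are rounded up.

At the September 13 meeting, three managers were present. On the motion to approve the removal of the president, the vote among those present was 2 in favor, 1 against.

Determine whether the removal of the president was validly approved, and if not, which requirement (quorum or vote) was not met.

Invalid — quorum requirement not satisfied.

Quorum: 3 present; quorum is 4. Not satisfied.
Vote: the removal of the president requires a majority of the managers present (3). A majority of 3 is 2, so 2 affirmative votes are needed; 2 voted in favor. Satisfied. (Moot — without a quorum no business can be validly transacted.)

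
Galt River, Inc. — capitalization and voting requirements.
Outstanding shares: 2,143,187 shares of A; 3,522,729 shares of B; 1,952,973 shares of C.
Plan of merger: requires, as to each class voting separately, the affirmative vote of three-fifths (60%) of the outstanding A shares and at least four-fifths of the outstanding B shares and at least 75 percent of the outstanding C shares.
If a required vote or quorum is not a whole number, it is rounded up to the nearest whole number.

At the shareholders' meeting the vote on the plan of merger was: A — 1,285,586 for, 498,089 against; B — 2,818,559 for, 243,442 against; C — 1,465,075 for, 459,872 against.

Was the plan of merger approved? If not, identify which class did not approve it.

A: 3/5 of 2143187 = 1285912.20, rounded up to 1285913; 1,285,913 required, 1,285,586 in favor — not approved.
B: 4/5 of 3522729 = 2818183.20, rounded up to 2818184; 2,818,184 required, 2,818,559 in favor — approved.
C: 3/4 of 1952973 = 1464729.75, rounded up to 1464730; 1,464,730 required, 1,465,075 in favor — approved.

Not approved — the A shares did not give the required vote.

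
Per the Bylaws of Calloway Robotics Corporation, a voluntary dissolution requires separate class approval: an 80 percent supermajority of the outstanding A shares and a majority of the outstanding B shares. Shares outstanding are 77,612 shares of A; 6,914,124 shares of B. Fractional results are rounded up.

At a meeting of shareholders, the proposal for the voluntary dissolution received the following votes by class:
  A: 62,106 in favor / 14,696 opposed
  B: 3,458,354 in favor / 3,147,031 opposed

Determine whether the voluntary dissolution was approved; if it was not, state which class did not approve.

A: 4/5 of 77612 = 62089.60, rounded up to 62090; 62,090 required, 62,106 in favor — approved.
B: a majority of 6914124 is 3457063; 3,457,063 required, 3,458,354 in favor — approved.

Approved — every class gave the required vote.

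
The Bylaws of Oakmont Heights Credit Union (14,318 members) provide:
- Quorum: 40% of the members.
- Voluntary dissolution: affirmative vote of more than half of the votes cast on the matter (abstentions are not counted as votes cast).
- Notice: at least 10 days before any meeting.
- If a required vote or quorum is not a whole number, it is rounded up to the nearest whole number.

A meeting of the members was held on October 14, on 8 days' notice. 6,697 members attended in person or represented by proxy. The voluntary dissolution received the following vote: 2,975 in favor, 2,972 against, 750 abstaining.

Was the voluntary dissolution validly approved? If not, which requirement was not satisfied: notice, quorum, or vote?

Notice: 8 days given; 10 required. Not satisfied.
Quorum: 40% of 14,318 = 5,727.20, rounded up to 5,728; 6,697 present. Satisfied.
Vote: requires a majority of the votes cast (6,697 − 750 abstaining = 5,947); a majority of 5947 is 2974, so 2,974 needed; 2,975 in favor. Satisfied.

Invalid — notice requirement not satisfied.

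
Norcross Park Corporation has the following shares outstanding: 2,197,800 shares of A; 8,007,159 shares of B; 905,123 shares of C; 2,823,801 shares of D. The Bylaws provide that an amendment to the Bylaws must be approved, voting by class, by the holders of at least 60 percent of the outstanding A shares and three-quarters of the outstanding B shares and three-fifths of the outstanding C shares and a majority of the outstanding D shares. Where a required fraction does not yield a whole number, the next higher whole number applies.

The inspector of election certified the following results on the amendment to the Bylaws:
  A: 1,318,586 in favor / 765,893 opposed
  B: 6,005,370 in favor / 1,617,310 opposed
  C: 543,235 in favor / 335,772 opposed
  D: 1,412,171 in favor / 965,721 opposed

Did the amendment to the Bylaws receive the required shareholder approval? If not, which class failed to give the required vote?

A: 3/5 of 2197800 = 1318680; 1,318,680 required, 1,318,586 in favor — not approved.
B: 3/4 of 8007159 = 6005369.25, rounded up to 6005370; 6,005,370 required, 6,005,370 in favor — approved.
C: 3/5 of 905123 = 543073.80, rounded up to 543074; 543,074 required, 543,235 in favor — approved.
D: a majority of 2823801 is 1411901; 1,411,901 required, 1,412,171 in favor — approved.

Not approved — the A shares did not give the required vote.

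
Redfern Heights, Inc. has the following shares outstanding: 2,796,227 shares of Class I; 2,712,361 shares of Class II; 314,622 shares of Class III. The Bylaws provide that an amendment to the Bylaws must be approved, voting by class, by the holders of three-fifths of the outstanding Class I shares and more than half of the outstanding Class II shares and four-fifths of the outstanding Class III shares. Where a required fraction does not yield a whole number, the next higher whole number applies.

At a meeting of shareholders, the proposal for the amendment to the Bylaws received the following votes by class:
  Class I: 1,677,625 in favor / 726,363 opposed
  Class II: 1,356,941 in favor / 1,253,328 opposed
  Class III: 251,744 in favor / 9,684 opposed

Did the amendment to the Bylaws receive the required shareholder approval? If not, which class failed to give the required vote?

Class I: 3/5 of 2796227 = 1677736.20, rounded up to 1677737; 1,677,737 required, 1,677,625 in favor — not approved.
Class II: a majority of 2712361 is 1356181; 1,356,181 required, 1,356,941 in favor — approved.
Class III: 4/5 of 314622 = 251697.60, rounded up to 251698; 251,698 required, 251,744 in favor — approved.

Not approved — the Class I shares did not give the required vote.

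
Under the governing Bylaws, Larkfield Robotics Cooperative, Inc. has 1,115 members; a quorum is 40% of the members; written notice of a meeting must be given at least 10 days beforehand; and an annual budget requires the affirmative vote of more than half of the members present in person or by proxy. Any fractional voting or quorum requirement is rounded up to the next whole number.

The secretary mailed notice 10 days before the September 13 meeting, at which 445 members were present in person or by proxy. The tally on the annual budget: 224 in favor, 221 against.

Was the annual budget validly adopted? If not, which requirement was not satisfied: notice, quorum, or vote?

Notice: 10 days given; 10 required. Satisfied.
Quorum: 40% of 1,115 = 446; 445 present. Not satisfied.
Vote: requires a majority of those present (445); a majority of 445 is 223, so 223 needed; 224 in favor. Satisfied.

Invalid — quorum requirement not satisfied.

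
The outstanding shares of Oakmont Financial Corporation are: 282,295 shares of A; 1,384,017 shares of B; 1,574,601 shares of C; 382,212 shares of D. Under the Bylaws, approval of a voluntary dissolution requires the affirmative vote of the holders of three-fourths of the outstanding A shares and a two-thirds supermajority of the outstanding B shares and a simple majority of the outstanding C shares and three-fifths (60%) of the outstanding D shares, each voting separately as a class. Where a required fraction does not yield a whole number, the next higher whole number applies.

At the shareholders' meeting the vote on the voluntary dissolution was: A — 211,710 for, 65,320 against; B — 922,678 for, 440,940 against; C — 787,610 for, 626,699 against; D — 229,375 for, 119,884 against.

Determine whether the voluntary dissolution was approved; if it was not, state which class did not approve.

A: 3/4 of 282295 = 211721.25, rounded up to 211722; 211,722 required, 211,710 in favor — not approved.
B: 2/3 of 1384017 = 922678; 922,678 required, 922,678 in favor — approved.
C: a majority of 1574601 is 787301; 787,301 required, 787,610 in favor — approved.
D: 3/5 of 382212 = 229327.20, rounded up to 229328; 229,328 required, 229,375 in favor — approved.

Not approved — the A shares did not give the required vote.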